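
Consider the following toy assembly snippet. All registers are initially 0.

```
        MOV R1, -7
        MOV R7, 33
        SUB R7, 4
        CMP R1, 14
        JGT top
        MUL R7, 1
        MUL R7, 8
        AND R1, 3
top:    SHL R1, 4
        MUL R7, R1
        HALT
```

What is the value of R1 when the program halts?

MOV R1, -7 → R1=-7
MOV R7, 33 → R7=33
SUB R7, 4 → R7=33-4=29
CMP R1, 14  (cmp -7,14)
JGT top: not taken
MUL R7, 1 → R7=29*1=29
MUL R7, 8 → R7=29*8=232
AND R1, 3 → R1=(-7)&3=1
SHL R1, 4 → R1=1<<4=16
MUL R7, R1 → R7=232*16=3712
halt.

16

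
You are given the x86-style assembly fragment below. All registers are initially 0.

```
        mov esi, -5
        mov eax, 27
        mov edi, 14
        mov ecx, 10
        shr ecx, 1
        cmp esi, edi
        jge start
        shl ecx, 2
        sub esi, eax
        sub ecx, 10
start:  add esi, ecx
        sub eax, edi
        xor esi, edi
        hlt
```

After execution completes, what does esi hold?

esi=-5
eax=27
edi=14
ecx=10
ecx=10>>1=5
cmp esi, edi  (cmp -5,14)
jge start: not taken
ecx=5<<2=20
esi=(-5)-27=-32
ecx=20-10=10
esi=(-32)+10=-22
eax=27-14=13
esi=(-22)^14=-28
halt.

-28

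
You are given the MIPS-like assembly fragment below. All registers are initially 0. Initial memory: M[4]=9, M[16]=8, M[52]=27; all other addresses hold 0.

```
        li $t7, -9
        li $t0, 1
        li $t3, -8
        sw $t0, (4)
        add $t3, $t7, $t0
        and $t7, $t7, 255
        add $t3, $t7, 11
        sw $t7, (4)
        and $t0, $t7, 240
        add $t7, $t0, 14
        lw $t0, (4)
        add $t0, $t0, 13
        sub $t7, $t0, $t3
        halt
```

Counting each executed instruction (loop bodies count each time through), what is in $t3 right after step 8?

after li $t7, -9: $t7=-9
after li $t0, 1: $t0=1
after li $t3, -8: $t3=-8
sw $t0, (4) → M[4]=1
after add $t3, $t7, $t0: $t3=(-9)+1=-8
after and $t7, $t7, 255: $t7=(-9)&255=247
after add $t3, $t7, 11: $t3=247+11=258
sw $t7, (4) → M[4]=247
After step 8: $t3 = 258.

258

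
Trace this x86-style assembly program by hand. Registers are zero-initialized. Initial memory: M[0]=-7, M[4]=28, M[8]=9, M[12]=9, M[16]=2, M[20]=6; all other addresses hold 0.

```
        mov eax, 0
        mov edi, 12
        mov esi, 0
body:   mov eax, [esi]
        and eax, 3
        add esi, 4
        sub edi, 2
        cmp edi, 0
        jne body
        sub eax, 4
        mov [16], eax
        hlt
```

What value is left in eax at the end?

-2

eax=0
edi=12
esi=0
eax=M[0]=-7
eax=(-7)&3=1
esi=0+4=4
edi=12-2=10
cmp edi, 0  (cmp 10,0)
jne body: taken
eax=M[4]=28
eax=28&3=0
esi=4+4=8
edi=10-2=8
cmp edi, 0  (cmp 8,0)
jne body: taken
eax=M[8]=9
eax=9&3=1
esi=8+4=12
edi=8-2=6
cmp edi, 0  (cmp 6,0)
jne body: taken
eax=M[12]=9
eax=9&3=1
esi=12+4=16
edi=6-2=4
cmp edi, 0  (cmp 4,0)
jne body: taken
eax=M[16]=2
eax=2&3=2
esi=16+4=20
edi=4-2=2
cmp edi, 0  (cmp 2,0)
jne body: taken
eax=M[20]=6
eax=6&3=2
esi=20+4=24
edi=2-2=0
cmp edi, 0  (cmp 0,0)
jne body: not taken
eax=2-4=-2
mov [16], eax → M[16]=-2
halt.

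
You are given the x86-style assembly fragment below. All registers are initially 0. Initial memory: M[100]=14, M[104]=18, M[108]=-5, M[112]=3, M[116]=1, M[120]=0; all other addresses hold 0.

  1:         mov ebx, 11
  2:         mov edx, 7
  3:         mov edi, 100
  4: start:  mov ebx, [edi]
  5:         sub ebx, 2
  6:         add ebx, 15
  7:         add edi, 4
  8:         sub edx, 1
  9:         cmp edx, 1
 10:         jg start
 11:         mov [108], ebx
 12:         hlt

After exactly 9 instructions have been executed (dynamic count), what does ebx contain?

27

mov ebx, 11 → ebx=11
mov edx, 7 → edx=7
mov edi, 100 → edi=100
mov ebx, [edi] → ebx=M[100]=14
sub ebx, 2 → ebx=14-2=12
add ebx, 15 → ebx=12+15=27
add edi, 4 → edi=100+4=104
sub edx, 1 → edx=7-1=6
cmp edx, 1  (cmp 6,1)
After step 9: ebx = 27.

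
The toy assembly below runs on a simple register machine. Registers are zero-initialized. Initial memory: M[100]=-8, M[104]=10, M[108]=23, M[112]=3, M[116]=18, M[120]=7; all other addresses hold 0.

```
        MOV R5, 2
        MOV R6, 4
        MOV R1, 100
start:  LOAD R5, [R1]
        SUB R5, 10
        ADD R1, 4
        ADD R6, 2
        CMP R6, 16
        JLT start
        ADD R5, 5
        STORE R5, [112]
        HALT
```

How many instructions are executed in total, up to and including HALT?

42

MOV R5, 2 → R5=2
MOV R6, 4 → R6=4
MOV R1, 100 → R1=100
LOAD R5, [R1] → R5=M[100]=-8
SUB R5, 10 → R5=(-8)-10=-18
ADD R1, 4 → R1=100+4=104
ADD R6, 2 → R6=4+2=6
CMP R6, 16  (cmp 6,16)
JLT start: taken
LOAD R5, [R1] → R5=M[104]=10
SUB R5, 10 → R5=10-10=0
ADD R1, 4 → R1=104+4=108
ADD R6, 2 → R6=6+2=8
CMP R6, 16  (cmp 8,16)
JLT start: taken
LOAD R5, [R1] → R5=M[108]=23
SUB R5, 10 → R5=23-10=13
ADD R1, 4 → R1=108+4=112
ADD R6, 2 → R6=8+2=10
CMP R6, 16  (cmp 10,16)
JLT start: taken
LOAD R5, [R1] → R5=M[112]=3
SUB R5, 10 → R5=3-10=-7
ADD R1, 4 → R1=112+4=116
ADD R6, 2 → R6=10+2=12
CMP R6, 16  (cmp 12,16)
JLT start: taken
LOAD R5, [R1] → R5=M[116]=18
SUB R5, 10 → R5=18-10=8
ADD R1, 4 → R1=116+4=120
ADD R6, 2 → R6=12+2=14
CMP R6, 16  (cmp 14,16)
JLT start: taken
LOAD R5, [R1] → R5=M[120]=7
SUB R5, 10 → R5=7-10=-3
ADD R1, 4 → R1=120+4=124
ADD R6, 2 → R6=14+2=16
CMP R6, 16  (cmp 16,16)
JLT start: not taken
ADD R5, 5 → R5=(-3)+5=2
STORE R5, [112] → M[112]=2
halt.
Total executed instructions: 42.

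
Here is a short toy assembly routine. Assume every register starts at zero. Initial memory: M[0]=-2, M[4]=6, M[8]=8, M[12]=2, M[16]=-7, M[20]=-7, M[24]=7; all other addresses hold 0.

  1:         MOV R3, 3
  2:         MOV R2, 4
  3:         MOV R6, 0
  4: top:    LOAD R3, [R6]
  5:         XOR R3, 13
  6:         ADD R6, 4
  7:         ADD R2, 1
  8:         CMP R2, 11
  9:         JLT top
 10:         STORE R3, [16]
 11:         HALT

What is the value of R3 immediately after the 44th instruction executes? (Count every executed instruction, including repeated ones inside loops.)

10

R3=3
R2=4
R6=0
R3=M[0]=-2
R3=(-2)^13=-13
R6=0+4=4
R2=4+1=5
CMP R2, 11  (cmp 5,11)
JLT top: taken
R3=M[4]=6
R3=6^13=11
R6=4+4=8
R2=5+1=6
CMP R2, 11  (cmp 6,11)
JLT top: taken
R3=M[8]=8
R3=8^13=5
R6=8+4=12
R2=6+1=7
CMP R2, 11  (cmp 7,11)
JLT top: taken
R3=M[12]=2
R3=2^13=15
R6=12+4=16
R2=7+1=8
CMP R2, 11  (cmp 8,11)
JLT top: taken
R3=M[16]=-7
R3=(-7)^13=-12
R6=16+4=20
R2=8+1=9
CMP R2, 11  (cmp 9,11)
JLT top: taken
R3=M[20]=-7
R3=(-7)^13=-12
R6=20+4=24
R2=9+1=10
CMP R2, 11  (cmp 10,11)
JLT top: taken
R3=M[24]=7
R3=7^13=10
R6=24+4=28
R2=10+1=11
CMP R2, 11  (cmp 11,11)
After step 44: R3 = 10.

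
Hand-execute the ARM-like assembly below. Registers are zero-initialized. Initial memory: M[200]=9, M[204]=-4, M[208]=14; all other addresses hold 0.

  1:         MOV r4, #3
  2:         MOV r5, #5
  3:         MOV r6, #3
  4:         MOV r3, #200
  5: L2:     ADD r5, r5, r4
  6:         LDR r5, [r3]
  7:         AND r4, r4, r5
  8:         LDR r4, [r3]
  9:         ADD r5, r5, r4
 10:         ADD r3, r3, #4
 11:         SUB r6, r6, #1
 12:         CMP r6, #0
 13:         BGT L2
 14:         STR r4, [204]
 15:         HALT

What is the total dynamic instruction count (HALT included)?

r4=3
r5=5
r6=3
r3=200
r5=5+3=8
r5=M[200]=9
r4=3&9=1
r4=M[200]=9
r5=9+9=18
r3=200+4=204
r6=3-1=2
CMP r6, #0  (cmp 2,0)
BGT L2: taken
r5=18+9=27
r5=M[204]=-4
r4=9&(-4)=8
r4=M[204]=-4
r5=(-4)+(-4)=-8
r3=204+4=208
r6=2-1=1
CMP r6, #0  (cmp 1,0)
BGT L2: taken
r5=(-8)+(-4)=-12
r5=M[208]=14
r4=(-4)&14=12
r4=M[208]=14
r5=14+14=28
r3=208+4=212
r6=1-1=0
CMP r6, #0  (cmp 0,0)
BGT L2: not taken
STR r4, [204] → M[204]=14
halt.
Total executed instructions: 33.

33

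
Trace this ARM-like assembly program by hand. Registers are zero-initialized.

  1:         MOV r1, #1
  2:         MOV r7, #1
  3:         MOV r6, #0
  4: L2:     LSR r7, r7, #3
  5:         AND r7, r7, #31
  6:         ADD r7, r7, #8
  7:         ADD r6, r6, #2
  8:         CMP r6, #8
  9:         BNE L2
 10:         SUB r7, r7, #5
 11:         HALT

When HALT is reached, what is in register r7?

MOV r1, #1 → r1=1
MOV r7, #1 → r7=1
MOV r6, #0 → r6=0
LSR r7, r7, #3 → r7=1>>3=0
AND r7, r7, #31 → r7=0&31=0
ADD r7, r7, #8 → r7=0+8=8
ADD r6, r6, #2 → r6=0+2=2
CMP r6, #8  (cmp 2,8)
BNE L2: taken
LSR r7, r7, #3 → r7=8>>3=1
AND r7, r7, #31 → r7=1&31=1
ADD r7, r7, #8 → r7=1+8=9
ADD r6, r6, #2 → r6=2+2=4
CMP r6, #8  (cmp 4,8)
BNE L2: taken
LSR r7, r7, #3 → r7=9>>3=1
AND r7, r7, #31 → r7=1&31=1
ADD r7, r7, #8 → r7=1+8=9
ADD r6, r6, #2 → r6=4+2=6
CMP r6, #8  (cmp 6,8)
BNE L2: taken
LSR r7, r7, #3 → r7=9>>3=1
AND r7, r7, #31 → r7=1&31=1
ADD r7, r7, #8 → r7=1+8=9
ADD r6, r6, #2 → r6=6+2=8
CMP r6, #8  (cmp 8,8)
BNE L2: not taken
SUB r7, r7, #5 → r7=9-5=4
halt.

4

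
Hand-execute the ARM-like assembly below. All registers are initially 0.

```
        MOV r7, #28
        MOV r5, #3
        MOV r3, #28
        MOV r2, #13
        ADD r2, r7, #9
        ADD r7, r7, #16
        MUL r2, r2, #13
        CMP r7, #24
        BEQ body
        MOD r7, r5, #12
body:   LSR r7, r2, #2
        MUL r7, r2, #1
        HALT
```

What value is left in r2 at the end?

481

after MOV r7, #28: r7=28
after MOV r5, #3: r5=3
after MOV r3, #28: r3=28
after MOV r2, #13: r2=13
after ADD r2, r7, #9: r2=28+9=37
after ADD r7, r7, #16: r7=28+16=44
after MUL r2, r2, #13: r2=37*13=481
CMP r7, #24  (cmp 44,24)
BEQ body: not taken
after MOD r7, r5, #12: r7=3%12=3
after LSR r7, r2, #2: r7=481>>2=120
after MUL r7, r2, #1: r7=481*1=481
halt.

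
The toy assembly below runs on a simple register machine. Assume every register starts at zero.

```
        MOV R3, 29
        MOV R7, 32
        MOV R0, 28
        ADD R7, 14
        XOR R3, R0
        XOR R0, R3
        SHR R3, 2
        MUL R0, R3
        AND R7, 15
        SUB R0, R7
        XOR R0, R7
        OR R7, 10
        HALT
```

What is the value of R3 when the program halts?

0

MOV R3, 29 → R3=29
MOV R7, 32 → R7=32
MOV R0, 28 → R0=28
ADD R7, 14 → R7=32+14=46
XOR R3, R0 → R3=29^28=1
XOR R0, R3 → R0=28^1=29
SHR R3, 2 → R3=1>>2=0
MUL R0, R3 → R0=29*0=0
AND R7, 15 → R7=46&15=14
SUB R0, R7 → R0=0-14=-14
XOR R0, R7 → R0=(-14)^14=-4
OR R7, 10 → R7=14|10=14
halt.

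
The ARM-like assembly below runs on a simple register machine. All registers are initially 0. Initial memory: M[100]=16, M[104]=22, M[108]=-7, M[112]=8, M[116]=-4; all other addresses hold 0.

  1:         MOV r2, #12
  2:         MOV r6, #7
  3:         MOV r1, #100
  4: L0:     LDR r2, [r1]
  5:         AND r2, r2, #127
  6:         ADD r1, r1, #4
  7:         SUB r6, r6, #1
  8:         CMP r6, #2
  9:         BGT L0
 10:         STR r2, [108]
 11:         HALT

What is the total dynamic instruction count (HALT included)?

35

MOV r2, #12 → r2=12
MOV r6, #7 → r6=7
MOV r1, #100 → r1=100
LDR r2, [r1] → r2=M[100]=16
AND r2, r2, #127 → r2=16&127=16
ADD r1, r1, #4 → r1=100+4=104
SUB r6, r6, #1 → r6=7-1=6
CMP r6, #2  (cmp 6,2)
BGT L0: taken
LDR r2, [r1] → r2=M[104]=22
AND r2, r2, #127 → r2=22&127=22
ADD r1, r1, #4 → r1=104+4=108
SUB r6, r6, #1 → r6=6-1=5
CMP r6, #2  (cmp 5,2)
BGT L0: taken
LDR r2, [r1] → r2=M[108]=-7
AND r2, r2, #127 → r2=(-7)&127=121
ADD r1, r1, #4 → r1=108+4=112
SUB r6, r6, #1 → r6=5-1=4
CMP r6, #2  (cmp 4,2)
BGT L0: taken
LDR r2, [r1] → r2=M[112]=8
AND r2, r2, #127 → r2=8&127=8
ADD r1, r1, #4 → r1=112+4=116
SUB r6, r6, #1 → r6=4-1=3
CMP r6, #2  (cmp 3,2)
BGT L0: taken
LDR r2, [r1] → r2=M[116]=-4
AND r2, r2, #127 → r2=(-4)&127=124
ADD r1, r1, #4 → r1=116+4=120
SUB r6, r6, #1 → r6=3-1=2
CMP r6, #2  (cmp 2,2)
BGT L0: not taken
STR r2, [108] → M[108]=124
halt.
Total executed instructions: 35.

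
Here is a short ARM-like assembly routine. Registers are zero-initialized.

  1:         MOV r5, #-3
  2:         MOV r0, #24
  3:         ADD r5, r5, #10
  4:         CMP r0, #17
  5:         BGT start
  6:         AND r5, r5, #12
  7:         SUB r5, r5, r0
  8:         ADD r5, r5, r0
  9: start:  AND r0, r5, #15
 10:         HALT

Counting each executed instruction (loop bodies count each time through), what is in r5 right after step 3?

MOV r5, #-3 → r5=-3
MOV r0, #24 → r0=24
ADD r5, r5, #10 → r5=(-3)+10=7
After step 3: r5 = 7.

7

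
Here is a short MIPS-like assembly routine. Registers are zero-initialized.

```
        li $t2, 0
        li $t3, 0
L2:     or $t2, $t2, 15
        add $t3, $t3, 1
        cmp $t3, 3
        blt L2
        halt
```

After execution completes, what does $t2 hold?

15

after li $t2, 0: $t2=0
after li $t3, 0: $t3=0
after or $t2, $t2, 15: $t2=0|15=15
after add $t3, $t3, 1: $t3=0+1=1
cmp $t3, 3  (cmp 1,3)
blt L2: taken
after or $t2, $t2, 15: $t2=15|15=15
after add $t3, $t3, 1: $t3=1+1=2
cmp $t3, 3  (cmp 2,3)
blt L2: taken
after or $t2, $t2, 15: $t2=15|15=15
after add $t3, $t3, 1: $t3=2+1=3
cmp $t3, 3  (cmp 3,3)
blt L2: not taken
halt.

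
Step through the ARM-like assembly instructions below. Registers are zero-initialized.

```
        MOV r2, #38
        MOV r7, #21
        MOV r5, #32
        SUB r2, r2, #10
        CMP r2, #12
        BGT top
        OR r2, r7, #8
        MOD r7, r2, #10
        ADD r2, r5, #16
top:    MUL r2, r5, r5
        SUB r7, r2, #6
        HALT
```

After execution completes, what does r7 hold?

1018

after MOV r2, #38: r2=38
after MOV r7, #21: r7=21
after MOV r5, #32: r5=32
after SUB r2, r2, #10: r2=38-10=28
CMP r2, #12  (cmp 28,12)
BGT top: taken
after MUL r2, r5, r5: r2=32*32=1024
after SUB r7, r2, #6: r7=1024-6=1018
halt.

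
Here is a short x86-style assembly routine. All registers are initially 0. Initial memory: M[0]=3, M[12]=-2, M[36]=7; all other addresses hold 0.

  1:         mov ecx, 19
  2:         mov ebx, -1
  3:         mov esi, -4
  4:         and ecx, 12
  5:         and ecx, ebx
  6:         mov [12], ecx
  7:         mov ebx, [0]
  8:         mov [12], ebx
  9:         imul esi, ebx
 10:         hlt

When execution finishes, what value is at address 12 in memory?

after mov ecx, 19: ecx=19
after mov ebx, -1: ebx=-1
after mov esi, -4: esi=-4
after and ecx, 12: ecx=19&12=0
after and ecx, ebx: ecx=0&(-1)=0
mov [12], ecx → M[12]=0
after mov ebx, [0]: ebx=M[0]=3
mov [12], ebx → M[12]=3
after imul esi, ebx: esi=(-4)*3=-12
halt.

3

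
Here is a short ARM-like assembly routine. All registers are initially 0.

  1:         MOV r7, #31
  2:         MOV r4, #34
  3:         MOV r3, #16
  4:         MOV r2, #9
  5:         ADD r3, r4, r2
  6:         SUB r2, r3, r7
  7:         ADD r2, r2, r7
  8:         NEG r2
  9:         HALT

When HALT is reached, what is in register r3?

after MOV r7, #31: r7=31
after MOV r4, #34: r4=34
after MOV r3, #16: r3=16
after MOV r2, #9: r2=9
after ADD r3, r4, r2: r3=34+9=43
after SUB r2, r3, r7: r2=43-31=12
after ADD r2, r2, r7: r2=12+31=43
after NEG r2: r2=-(43)=-43
halt.

43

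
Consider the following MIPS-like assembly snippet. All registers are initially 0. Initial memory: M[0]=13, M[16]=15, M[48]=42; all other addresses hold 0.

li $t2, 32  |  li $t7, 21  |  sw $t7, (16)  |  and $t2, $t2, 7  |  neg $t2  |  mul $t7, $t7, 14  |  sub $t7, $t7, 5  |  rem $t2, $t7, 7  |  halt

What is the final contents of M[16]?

21

$t2=32
$t7=21
sw $t7, (16) → M[16]=21
$t2=32&7=0
$t2=-(0)=0
$t7=21*14=294
$t7=294-5=289
$t2=289%7=2
halt.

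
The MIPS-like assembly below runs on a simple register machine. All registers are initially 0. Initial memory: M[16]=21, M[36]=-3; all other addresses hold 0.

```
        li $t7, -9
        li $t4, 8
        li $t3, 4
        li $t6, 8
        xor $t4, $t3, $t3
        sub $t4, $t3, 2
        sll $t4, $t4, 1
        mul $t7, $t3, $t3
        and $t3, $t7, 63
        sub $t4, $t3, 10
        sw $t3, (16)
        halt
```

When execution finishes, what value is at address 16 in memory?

li $t7, -9 → $t7=-9
li $t4, 8 → $t4=8
li $t3, 4 → $t3=4
li $t6, 8 → $t6=8
xor $t4, $t3, $t3 → $t4=4^4=0
sub $t4, $t3, 2 → $t4=4-2=2
sll $t4, $t4, 1 → $t4=2<<1=4
mul $t7, $t3, $t3 → $t7=4*4=16
and $t3, $t7, 63 → $t3=16&63=16
sub $t4, $t3, 10 → $t4=16-10=6
sw $t3, (16) → M[16]=16
halt.

16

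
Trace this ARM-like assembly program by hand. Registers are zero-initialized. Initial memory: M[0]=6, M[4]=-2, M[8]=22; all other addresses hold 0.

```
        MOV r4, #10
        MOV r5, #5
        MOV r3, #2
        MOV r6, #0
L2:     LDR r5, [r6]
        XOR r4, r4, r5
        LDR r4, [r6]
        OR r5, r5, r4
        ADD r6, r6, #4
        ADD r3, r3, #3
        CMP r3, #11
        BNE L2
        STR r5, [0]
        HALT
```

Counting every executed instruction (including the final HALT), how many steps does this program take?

r4=10
r5=5
r3=2
r6=0
r5=M[0]=6
r4=10^6=12
r4=M[0]=6
r5=6|6=6
r6=0+4=4
r3=2+3=5
CMP r3, #11  (cmp 5,11)
BNE L2: taken
r5=M[4]=-2
r4=6^(-2)=-8
r4=M[4]=-2
r5=(-2)|(-2)=-2
r6=4+4=8
r3=5+3=8
CMP r3, #11  (cmp 8,11)
BNE L2: taken
r5=M[8]=22
r4=(-2)^22=-24
r4=M[8]=22
r5=22|22=22
r6=8+4=12
r3=8+3=11
CMP r3, #11  (cmp 11,11)
BNE L2: not taken
STR r5, [0] → M[0]=22
halt.
Total executed instructions: 30.

30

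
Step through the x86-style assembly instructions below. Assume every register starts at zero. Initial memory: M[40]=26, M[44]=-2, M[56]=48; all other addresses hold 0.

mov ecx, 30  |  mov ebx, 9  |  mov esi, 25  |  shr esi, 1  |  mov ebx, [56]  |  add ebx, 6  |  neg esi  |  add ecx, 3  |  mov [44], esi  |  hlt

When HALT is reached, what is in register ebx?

mov ecx, 30 → ecx=30
mov ebx, 9 → ebx=9
mov esi, 25 → esi=25
shr esi, 1 → esi=25>>1=12
mov ebx, [56] → ebx=M[56]=48
add ebx, 6 → ebx=48+6=54
neg esi → esi=-(12)=-12
add ecx, 3 → ecx=30+3=33
mov [44], esi → M[44]=-12
halt.

54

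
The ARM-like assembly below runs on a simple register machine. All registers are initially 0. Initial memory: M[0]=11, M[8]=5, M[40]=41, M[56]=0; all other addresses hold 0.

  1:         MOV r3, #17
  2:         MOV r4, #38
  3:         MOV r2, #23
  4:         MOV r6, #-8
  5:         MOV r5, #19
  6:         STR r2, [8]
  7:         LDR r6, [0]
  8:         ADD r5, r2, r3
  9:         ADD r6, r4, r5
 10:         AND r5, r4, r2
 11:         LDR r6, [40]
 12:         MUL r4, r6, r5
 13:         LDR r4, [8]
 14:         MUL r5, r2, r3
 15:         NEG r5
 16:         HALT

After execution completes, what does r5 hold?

-391

r3=17
r4=38
r2=23
r6=-8
r5=19
STR r2, [8] → M[8]=23
r6=M[0]=11
r5=23+17=40
r6=38+40=78
r5=38&23=6
r6=M[40]=41
r4=41*6=246
r4=M[8]=23
r5=23*17=391
r5=-(391)=-391
halt.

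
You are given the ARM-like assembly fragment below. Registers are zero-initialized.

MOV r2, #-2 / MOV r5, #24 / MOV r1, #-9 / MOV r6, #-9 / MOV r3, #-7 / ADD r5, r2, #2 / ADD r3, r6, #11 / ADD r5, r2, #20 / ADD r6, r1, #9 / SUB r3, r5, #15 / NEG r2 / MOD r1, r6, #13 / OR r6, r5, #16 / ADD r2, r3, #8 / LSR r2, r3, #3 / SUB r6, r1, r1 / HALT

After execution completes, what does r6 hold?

0

MOV r2, #-2 → r2=-2
MOV r5, #24 → r5=24
MOV r1, #-9 → r1=-9
MOV r6, #-9 → r6=-9
MOV r3, #-7 → r3=-7
ADD r5, r2, #2 → r5=(-2)+2=0
ADD r3, r6, #11 → r3=(-9)+11=2
ADD r5, r2, #20 → r5=(-2)+20=18
ADD r6, r1, #9 → r6=(-9)+9=0
SUB r3, r5, #15 → r3=18-15=3
NEG r2 → r2=-(-2)=2
MOD r1, r6, #13 → r1=0%13=0
OR r6, r5, #16 → r6=18|16=18
ADD r2, r3, #8 → r2=3+8=11
LSR r2, r3, #3 → r2=3>>3=0
SUB r6, r1, r1 → r6=0-0=0
halt.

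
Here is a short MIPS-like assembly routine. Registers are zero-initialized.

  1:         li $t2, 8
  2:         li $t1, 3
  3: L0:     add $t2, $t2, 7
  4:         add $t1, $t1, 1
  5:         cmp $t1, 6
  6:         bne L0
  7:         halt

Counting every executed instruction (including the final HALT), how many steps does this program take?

$t2=8
$t1=3
$t2=8+7=15
$t1=3+1=4
cmp $t1, 6  (cmp 4,6)
bne L0: taken
$t2=15+7=22
$t1=4+1=5
cmp $t1, 6  (cmp 5,6)
bne L0: taken
$t2=22+7=29
$t1=5+1=6
cmp $t1, 6  (cmp 6,6)
bne L0: not taken
halt.
Total executed instructions: 15.

15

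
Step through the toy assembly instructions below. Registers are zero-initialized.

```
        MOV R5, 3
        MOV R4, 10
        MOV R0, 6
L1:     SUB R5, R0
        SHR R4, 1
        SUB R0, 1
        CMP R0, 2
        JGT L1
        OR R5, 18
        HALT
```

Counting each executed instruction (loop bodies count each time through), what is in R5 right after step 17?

-12

after MOV R5, 3: R5=3
after MOV R4, 10: R4=10
after MOV R0, 6: R0=6
after SUB R5, R0: R5=3-6=-3
after SHR R4, 1: R4=10>>1=5
after SUB R0, 1: R0=6-1=5
CMP R0, 2  (cmp 5,2)
JGT L1: taken
after SUB R5, R0: R5=(-3)-5=-8
after SHR R4, 1: R4=5>>1=2
after SUB R0, 1: R0=5-1=4
CMP R0, 2  (cmp 4,2)
JGT L1: taken
after SUB R5, R0: R5=(-8)-4=-12
after SHR R4, 1: R4=2>>1=1
after SUB R0, 1: R0=4-1=3
CMP R0, 2  (cmp 3,2)
After step 17: R5 = -12.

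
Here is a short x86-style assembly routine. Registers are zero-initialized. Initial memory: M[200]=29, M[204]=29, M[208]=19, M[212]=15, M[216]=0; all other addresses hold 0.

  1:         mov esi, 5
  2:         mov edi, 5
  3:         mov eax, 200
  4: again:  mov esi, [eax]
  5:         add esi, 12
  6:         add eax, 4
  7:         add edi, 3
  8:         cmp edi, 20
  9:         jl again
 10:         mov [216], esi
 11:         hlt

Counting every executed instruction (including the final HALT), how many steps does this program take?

35

mov esi, 5 → esi=5
mov edi, 5 → edi=5
mov eax, 200 → eax=200
mov esi, [eax] → esi=M[200]=29
add esi, 12 → esi=29+12=41
add eax, 4 → eax=200+4=204
add edi, 3 → edi=5+3=8
cmp edi, 20  (cmp 8,20)
jl again: taken
mov esi, [eax] → esi=M[204]=29
add esi, 12 → esi=29+12=41
add eax, 4 → eax=204+4=208
add edi, 3 → edi=8+3=11
cmp edi, 20  (cmp 11,20)
jl again: taken
mov esi, [eax] → esi=M[208]=19
add esi, 12 → esi=19+12=31
add eax, 4 → eax=208+4=212
add edi, 3 → edi=11+3=14
cmp edi, 20  (cmp 14,20)
jl again: taken
mov esi, [eax] → esi=M[212]=15
add esi, 12 → esi=15+12=27
add eax, 4 → eax=212+4=216
add edi, 3 → edi=14+3=17
cmp edi, 20  (cmp 17,20)
jl again: taken
mov esi, [eax] → esi=M[216]=0
add esi, 12 → esi=0+12=12
add eax, 4 → eax=216+4=220
add edi, 3 → edi=17+3=20
cmp edi, 20  (cmp 20,20)
jl again: not taken
mov [216], esi → M[216]=12
halt.
Total executed instructions: 35.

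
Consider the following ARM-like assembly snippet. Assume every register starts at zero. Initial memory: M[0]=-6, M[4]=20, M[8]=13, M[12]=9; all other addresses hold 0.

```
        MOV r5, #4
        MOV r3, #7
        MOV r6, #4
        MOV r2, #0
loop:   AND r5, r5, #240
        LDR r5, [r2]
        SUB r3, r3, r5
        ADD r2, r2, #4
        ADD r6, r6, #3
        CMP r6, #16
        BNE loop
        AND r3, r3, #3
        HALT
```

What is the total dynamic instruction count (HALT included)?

34

r5=4
r3=7
r6=4
r2=0
r5=4&240=0
r5=M[0]=-6
r3=7-(-6)=13
r2=0+4=4
r6=4+3=7
CMP r6, #16  (cmp 7,16)
BNE loop: taken
r5=(-6)&240=240
r5=M[4]=20
r3=13-20=-7
r2=4+4=8
r6=7+3=10
CMP r6, #16  (cmp 10,16)
BNE loop: taken
r5=20&240=16
r5=M[8]=13
r3=(-7)-13=-20
r2=8+4=12
r6=10+3=13
CMP r6, #16  (cmp 13,16)
BNE loop: taken
r5=13&240=0
r5=M[12]=9
r3=(-20)-9=-29
r2=12+4=16
r6=13+3=16
CMP r6, #16  (cmp 16,16)
BNE loop: not taken
r3=(-29)&3=3
halt.
Total executed instructions: 34.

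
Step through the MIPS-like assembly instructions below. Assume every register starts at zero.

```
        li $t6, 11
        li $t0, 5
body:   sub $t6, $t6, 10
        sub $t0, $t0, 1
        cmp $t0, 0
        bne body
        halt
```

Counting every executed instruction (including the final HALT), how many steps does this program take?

23

li $t6, 11 → $t6=11
li $t0, 5 → $t0=5
sub $t6, $t6, 10 → $t6=11-10=1
sub $t0, $t0, 1 → $t0=5-1=4
cmp $t0, 0  (cmp 4,0)
bne body: taken
sub $t6, $t6, 10 → $t6=1-10=-9
sub $t0, $t0, 1 → $t0=4-1=3
cmp $t0, 0  (cmp 3,0)
bne body: taken
sub $t6, $t6, 10 → $t6=(-9)-10=-19
sub $t0, $t0, 1 → $t0=3-1=2
cmp $t0, 0  (cmp 2,0)
bne body: taken
sub $t6, $t6, 10 → $t6=(-19)-10=-29
sub $t0, $t0, 1 → $t0=2-1=1
cmp $t0, 0  (cmp 1,0)
bne body: taken
sub $t6, $t6, 10 → $t6=(-29)-10=-39
sub $t0, $t0, 1 → $t0=1-1=0
cmp $t0, 0  (cmp 0,0)
bne body: not taken
halt.
Total executed instructions: 23.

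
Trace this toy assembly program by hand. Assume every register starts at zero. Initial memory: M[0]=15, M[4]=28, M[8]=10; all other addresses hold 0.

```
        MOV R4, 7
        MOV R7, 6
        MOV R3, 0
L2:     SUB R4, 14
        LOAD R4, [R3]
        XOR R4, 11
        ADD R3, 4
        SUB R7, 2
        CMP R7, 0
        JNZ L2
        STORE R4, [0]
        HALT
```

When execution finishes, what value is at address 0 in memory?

R4=7
R7=6
R3=0
R4=7-14=-7
R4=M[0]=15
R4=15^11=4
R3=0+4=4
R7=6-2=4
CMP R7, 0  (cmp 4,0)
JNZ L2: taken
R4=4-14=-10
R4=M[4]=28
R4=28^11=23
R3=4+4=8
R7=4-2=2
CMP R7, 0  (cmp 2,0)
JNZ L2: taken
R4=23-14=9
R4=M[8]=10
R4=10^11=1
R3=8+4=12
R7=2-2=0
CMP R7, 0  (cmp 0,0)
JNZ L2: not taken
STORE R4, [0] → M[0]=1
halt.

1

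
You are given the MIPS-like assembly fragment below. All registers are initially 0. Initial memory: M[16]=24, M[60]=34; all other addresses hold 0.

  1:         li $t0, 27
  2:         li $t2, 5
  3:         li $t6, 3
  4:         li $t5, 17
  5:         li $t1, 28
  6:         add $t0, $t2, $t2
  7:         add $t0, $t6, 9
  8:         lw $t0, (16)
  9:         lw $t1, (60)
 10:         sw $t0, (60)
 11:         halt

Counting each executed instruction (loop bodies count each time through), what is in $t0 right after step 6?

after li $t0, 27: $t0=27
after li $t2, 5: $t2=5
after li $t6, 3: $t6=3
after li $t5, 17: $t5=17
after li $t1, 28: $t1=28
after add $t0, $t2, $t2: $t0=5+5=10
After step 6: $t0 = 10.

10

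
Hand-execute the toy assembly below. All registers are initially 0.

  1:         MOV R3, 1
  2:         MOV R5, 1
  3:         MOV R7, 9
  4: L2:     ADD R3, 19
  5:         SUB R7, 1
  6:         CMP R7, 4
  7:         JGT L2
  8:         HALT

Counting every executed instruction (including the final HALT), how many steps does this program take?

24

MOV R3, 1 → R3=1
MOV R5, 1 → R5=1
MOV R7, 9 → R7=9
ADD R3, 19 → R3=1+19=20
SUB R7, 1 → R7=9-1=8
CMP R7, 4  (cmp 8,4)
JGT L2: taken
ADD R3, 19 → R3=20+19=39
SUB R7, 1 → R7=8-1=7
CMP R7, 4  (cmp 7,4)
JGT L2: taken
ADD R3, 19 → R3=39+19=58
SUB R7, 1 → R7=7-1=6
CMP R7, 4  (cmp 6,4)
JGT L2: taken
ADD R3, 19 → R3=58+19=77
SUB R7, 1 → R7=6-1=5
CMP R7, 4  (cmp 5,4)
JGT L2: taken
ADD R3, 19 → R3=77+19=96
SUB R7, 1 → R7=5-1=4
CMP R7, 4  (cmp 4,4)
JGT L2: not taken
halt.
Total executed instructions: 24.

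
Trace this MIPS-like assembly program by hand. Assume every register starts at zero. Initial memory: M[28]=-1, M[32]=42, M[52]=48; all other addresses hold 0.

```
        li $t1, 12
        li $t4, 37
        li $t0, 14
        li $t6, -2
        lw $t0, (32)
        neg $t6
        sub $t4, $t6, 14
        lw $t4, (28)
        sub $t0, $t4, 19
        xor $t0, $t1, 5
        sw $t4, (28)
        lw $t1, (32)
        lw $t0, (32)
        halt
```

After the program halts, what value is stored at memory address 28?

-1

after li $t1, 12: $t1=12
after li $t4, 37: $t4=37
after li $t0, 14: $t0=14
after li $t6, -2: $t6=-2
after lw $t0, (32): $t0=M[32]=42
after neg $t6: $t6=-(-2)=2
after sub $t4, $t6, 14: $t4=2-14=-12
after lw $t4, (28): $t4=M[28]=-1
after sub $t0, $t4, 19: $t0=(-1)-19=-20
after xor $t0, $t1, 5: $t0=12^5=9
sw $t4, (28) → M[28]=-1
after lw $t1, (32): $t1=M[32]=42
after lw $t0, (32): $t0=M[32]=42
halt.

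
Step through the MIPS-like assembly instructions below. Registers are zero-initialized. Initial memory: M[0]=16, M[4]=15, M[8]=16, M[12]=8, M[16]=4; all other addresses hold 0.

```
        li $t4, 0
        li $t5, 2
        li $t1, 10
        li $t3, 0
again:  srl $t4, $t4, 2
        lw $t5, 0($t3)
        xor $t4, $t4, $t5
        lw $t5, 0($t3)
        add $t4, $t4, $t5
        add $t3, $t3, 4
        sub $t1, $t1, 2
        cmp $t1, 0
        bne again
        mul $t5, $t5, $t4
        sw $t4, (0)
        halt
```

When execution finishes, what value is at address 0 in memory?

10

after li $t4, 0: $t4=0
after li $t5, 2: $t5=2
after li $t1, 10: $t1=10
after li $t3, 0: $t3=0
after srl $t4, $t4, 2: $t4=0>>2=0
after lw $t5, 0($t3): $t5=M[0]=16
after xor $t4, $t4, $t5: $t4=0^16=16
after lw $t5, 0($t3): $t5=M[0]=16
after add $t4, $t4, $t5: $t4=16+16=32
after add $t3, $t3, 4: $t3=0+4=4
after sub $t1, $t1, 2: $t1=10-2=8
cmp $t1, 0  (cmp 8,0)
bne again: taken
after srl $t4, $t4, 2: $t4=32>>2=8
after lw $t5, 0($t3): $t5=M[4]=15
after xor $t4, $t4, $t5: $t4=8^15=7
after lw $t5, 0($t3): $t5=M[4]=15
after add $t4, $t4, $t5: $t4=7+15=22
after add $t3, $t3, 4: $t3=4+4=8
after sub $t1, $t1, 2: $t1=8-2=6
cmp $t1, 0  (cmp 6,0)
bne again: taken
after srl $t4, $t4, 2: $t4=22>>2=5
after lw $t5, 0($t3): $t5=M[8]=16
after xor $t4, $t4, $t5: $t4=5^16=21
after lw $t5, 0($t3): $t5=M[8]=16
after add $t4, $t4, $t5: $t4=21+16=37
after add $t3, $t3, 4: $t3=8+4=12
after sub $t1, $t1, 2: $t1=6-2=4
cmp $t1, 0  (cmp 4,0)
bne again: taken
after srl $t4, $t4, 2: $t4=37>>2=9
after lw $t5, 0($t3): $t5=M[12]=8
after xor $t4, $t4, $t5: $t4=9^8=1
after lw $t5, 0($t3): $t5=M[12]=8
after add $t4, $t4, $t5: $t4=1+8=9
after add $t3, $t3, 4: $t3=12+4=16
after sub $t1, $t1, 2: $t1=4-2=2
cmp $t1, 0  (cmp 2,0)
bne again: taken
after srl $t4, $t4, 2: $t4=9>>2=2
after lw $t5, 0($t3): $t5=M[16]=4
after xor $t4, $t4, $t5: $t4=2^4=6
after lw $t5, 0($t3): $t5=M[16]=4
after add $t4, $t4, $t5: $t4=6+4=10
after add $t3, $t3, 4: $t3=16+4=20
after sub $t1, $t1, 2: $t1=2-2=0
cmp $t1, 0  (cmp 0,0)
bne again: not taken
after mul $t5, $t5, $t4: $t5=4*10=40
sw $t4, (0) → M[0]=10
halt.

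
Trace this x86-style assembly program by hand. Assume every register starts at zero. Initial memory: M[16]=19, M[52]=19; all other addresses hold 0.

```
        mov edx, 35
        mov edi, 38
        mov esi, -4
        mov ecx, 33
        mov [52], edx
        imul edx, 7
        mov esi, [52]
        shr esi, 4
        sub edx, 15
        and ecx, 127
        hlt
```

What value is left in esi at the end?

2

edx=35
edi=38
esi=-4
ecx=33
mov [52], edx → M[52]=35
edx=35*7=245
esi=M[52]=35
esi=35>>4=2
edx=245-15=230
ecx=33&127=33
halt.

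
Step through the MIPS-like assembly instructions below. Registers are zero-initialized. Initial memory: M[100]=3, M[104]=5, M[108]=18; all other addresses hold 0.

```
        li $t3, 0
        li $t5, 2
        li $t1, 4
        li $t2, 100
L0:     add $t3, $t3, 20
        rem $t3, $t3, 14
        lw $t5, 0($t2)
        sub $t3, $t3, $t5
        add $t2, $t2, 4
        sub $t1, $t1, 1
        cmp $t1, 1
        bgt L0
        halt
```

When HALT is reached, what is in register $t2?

112

li $t3, 0 → $t3=0
li $t5, 2 → $t5=2
li $t1, 4 → $t1=4
li $t2, 100 → $t2=100
add $t3, $t3, 20 → $t3=0+20=20
rem $t3, $t3, 14 → $t3=20%14=6
lw $t5, 0($t2) → $t5=M[100]=3
sub $t3, $t3, $t5 → $t3=6-3=3
add $t2, $t2, 4 → $t2=100+4=104
sub $t1, $t1, 1 → $t1=4-1=3
cmp $t1, 1  (cmp 3,1)
bgt L0: taken
add $t3, $t3, 20 → $t3=3+20=23
rem $t3, $t3, 14 → $t3=23%14=9
lw $t5, 0($t2) → $t5=M[104]=5
sub $t3, $t3, $t5 → $t3=9-5=4
add $t2, $t2, 4 → $t2=104+4=108
sub $t1, $t1, 1 → $t1=3-1=2
cmp $t1, 1  (cmp 2,1)
bgt L0: taken
add $t3, $t3, 20 → $t3=4+20=24
rem $t3, $t3, 14 → $t3=24%14=10
lw $t5, 0($t2) → $t5=M[108]=18
sub $t3, $t3, $t5 → $t3=10-18=-8
add $t2, $t2, 4 → $t2=108+4=112
sub $t1, $t1, 1 → $t1=2-1=1
cmp $t1, 1  (cmp 1,1)
bgt L0: not taken
halt.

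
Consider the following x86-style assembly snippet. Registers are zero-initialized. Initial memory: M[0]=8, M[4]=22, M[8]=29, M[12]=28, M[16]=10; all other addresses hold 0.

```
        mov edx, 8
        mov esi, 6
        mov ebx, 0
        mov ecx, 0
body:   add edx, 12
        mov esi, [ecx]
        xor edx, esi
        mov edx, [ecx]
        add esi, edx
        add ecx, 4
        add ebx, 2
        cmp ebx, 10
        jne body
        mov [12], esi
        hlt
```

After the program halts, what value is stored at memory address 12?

20

edx=8
esi=6
ebx=0
ecx=0
edx=8+12=20
esi=M[0]=8
edx=20^8=28
edx=M[0]=8
esi=8+8=16
ecx=0+4=4
ebx=0+2=2
cmp ebx, 10  (cmp 2,10)
jne body: taken
edx=8+12=20
esi=M[4]=22
edx=20^22=2
edx=M[4]=22
esi=22+22=44
ecx=4+4=8
ebx=2+2=4
cmp ebx, 10  (cmp 4,10)
jne body: taken
edx=22+12=34
esi=M[8]=29
edx=34^29=63
edx=M[8]=29
esi=29+29=58
ecx=8+4=12
ebx=4+2=6
cmp ebx, 10  (cmp 6,10)
jne body: taken
edx=29+12=41
esi=M[12]=28
edx=41^28=53
edx=M[12]=28
esi=28+28=56
ecx=12+4=16
ebx=6+2=8
cmp ebx, 10  (cmp 8,10)
jne body: taken
edx=28+12=40
esi=M[16]=10
edx=40^10=34
edx=M[16]=10
esi=10+10=20
ecx=16+4=20
ebx=8+2=10
cmp ebx, 10  (cmp 10,10)
jne body: not taken
mov [12], esi → M[12]=20
halt.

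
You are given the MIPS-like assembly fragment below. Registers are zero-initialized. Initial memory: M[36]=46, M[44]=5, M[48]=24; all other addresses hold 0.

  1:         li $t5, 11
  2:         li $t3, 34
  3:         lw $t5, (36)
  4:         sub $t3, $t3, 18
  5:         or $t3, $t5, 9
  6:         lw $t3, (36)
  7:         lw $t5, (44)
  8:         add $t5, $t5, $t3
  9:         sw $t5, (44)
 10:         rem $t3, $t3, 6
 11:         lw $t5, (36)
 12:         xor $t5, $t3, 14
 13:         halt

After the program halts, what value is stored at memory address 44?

after li $t5, 11: $t5=11
after li $t3, 34: $t3=34
after lw $t5, (36): $t5=M[36]=46
after sub $t3, $t3, 18: $t3=34-18=16
after or $t3, $t5, 9: $t3=46|9=47
after lw $t3, (36): $t3=M[36]=46
after lw $t5, (44): $t5=M[44]=5
after add $t5, $t5, $t3: $t5=5+46=51
sw $t5, (44) → M[44]=51
after rem $t3, $t3, 6: $t3=46%6=4
after lw $t5, (36): $t5=M[36]=46
after xor $t5, $t3, 14: $t5=4^14=10
halt.

51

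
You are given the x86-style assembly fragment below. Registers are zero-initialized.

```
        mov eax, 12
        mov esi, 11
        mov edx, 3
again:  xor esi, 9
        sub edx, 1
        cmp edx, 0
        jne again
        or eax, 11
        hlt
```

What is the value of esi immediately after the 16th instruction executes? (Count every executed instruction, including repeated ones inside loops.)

2

eax=12
esi=11
edx=3
esi=11^9=2
edx=3-1=2
cmp edx, 0  (cmp 2,0)
jne again: taken
esi=2^9=11
edx=2-1=1
cmp edx, 0  (cmp 1,0)
jne again: taken
esi=11^9=2
edx=1-1=0
cmp edx, 0  (cmp 0,0)
jne again: not taken
eax=12|11=15
After step 16: esi = 2.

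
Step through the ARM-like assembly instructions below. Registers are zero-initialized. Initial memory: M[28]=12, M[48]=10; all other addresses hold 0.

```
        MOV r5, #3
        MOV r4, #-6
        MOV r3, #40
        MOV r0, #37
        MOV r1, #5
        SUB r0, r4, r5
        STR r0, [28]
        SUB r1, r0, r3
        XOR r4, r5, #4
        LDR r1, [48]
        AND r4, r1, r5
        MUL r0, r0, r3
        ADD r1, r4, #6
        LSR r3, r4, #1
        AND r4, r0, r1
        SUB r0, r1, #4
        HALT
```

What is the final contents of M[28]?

-9

r5=3
r4=-6
r3=40
r0=37
r1=5
r0=(-6)-3=-9
STR r0, [28] → M[28]=-9
r1=(-9)-40=-49
r4=3^4=7
r1=M[48]=10
r4=10&3=2
r0=(-9)*40=-360
r1=2+6=8
r3=2>>1=1
r4=(-360)&8=8
r0=8-4=4
halt.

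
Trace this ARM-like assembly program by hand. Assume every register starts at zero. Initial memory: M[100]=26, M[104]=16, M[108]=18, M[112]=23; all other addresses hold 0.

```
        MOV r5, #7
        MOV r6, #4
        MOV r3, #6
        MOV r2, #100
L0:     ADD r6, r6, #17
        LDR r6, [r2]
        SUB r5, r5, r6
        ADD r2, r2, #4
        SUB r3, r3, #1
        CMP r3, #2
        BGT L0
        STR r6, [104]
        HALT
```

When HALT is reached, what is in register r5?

-76

r5=7
r6=4
r3=6
r2=100
r6=4+17=21
r6=M[100]=26
r5=7-26=-19
r2=100+4=104
r3=6-1=5
CMP r3, #2  (cmp 5,2)
BGT L0: taken
r6=26+17=43
r6=M[104]=16
r5=(-19)-16=-35
r2=104+4=108
r3=5-1=4
CMP r3, #2  (cmp 4,2)
BGT L0: taken
r6=16+17=33
r6=M[108]=18
r5=(-35)-18=-53
r2=108+4=112
r3=4-1=3
CMP r3, #2  (cmp 3,2)
BGT L0: taken
r6=18+17=35
r6=M[112]=23
r5=(-53)-23=-76
r2=112+4=116
r3=3-1=2
CMP r3, #2  (cmp 2,2)
BGT L0: not taken
STR r6, [104] → M[104]=23
halt.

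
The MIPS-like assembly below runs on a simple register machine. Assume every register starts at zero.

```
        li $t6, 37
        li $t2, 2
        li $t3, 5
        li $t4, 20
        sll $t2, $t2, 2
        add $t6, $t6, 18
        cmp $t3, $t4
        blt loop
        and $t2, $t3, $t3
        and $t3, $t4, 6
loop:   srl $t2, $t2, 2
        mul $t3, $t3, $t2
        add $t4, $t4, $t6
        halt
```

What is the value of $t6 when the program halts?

55

li $t6, 37 → $t6=37
li $t2, 2 → $t2=2
li $t3, 5 → $t3=5
li $t4, 20 → $t4=20
sll $t2, $t2, 2 → $t2=2<<2=8
add $t6, $t6, 18 → $t6=37+18=55
cmp $t3, $t4  (cmp 5,20)
blt loop: taken
srl $t2, $t2, 2 → $t2=8>>2=2
mul $t3, $t3, $t2 → $t3=5*2=10
add $t4, $t4, $t6 → $t4=20+55=75
halt.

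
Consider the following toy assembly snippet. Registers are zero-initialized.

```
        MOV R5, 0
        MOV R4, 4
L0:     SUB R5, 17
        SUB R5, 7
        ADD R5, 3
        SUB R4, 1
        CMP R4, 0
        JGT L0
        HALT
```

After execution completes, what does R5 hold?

-84

after MOV R5, 0: R5=0
after MOV R4, 4: R4=4
after SUB R5, 17: R5=0-17=-17
after SUB R5, 7: R5=(-17)-7=-24
after ADD R5, 3: R5=(-24)+3=-21
after SUB R4, 1: R4=4-1=3
CMP R4, 0  (cmp 3,0)
JGT L0: taken
after SUB R5, 17: R5=(-21)-17=-38
after SUB R5, 7: R5=(-38)-7=-45
after ADD R5, 3: R5=(-45)+3=-42
after SUB R4, 1: R4=3-1=2
CMP R4, 0  (cmp 2,0)
JGT L0: taken
after SUB R5, 17: R5=(-42)-17=-59
after SUB R5, 7: R5=(-59)-7=-66
after ADD R5, 3: R5=(-66)+3=-63
after SUB R4, 1: R4=2-1=1
CMP R4, 0  (cmp 1,0)
JGT L0: taken
after SUB R5, 17: R5=(-63)-17=-80
after SUB R5, 7: R5=(-80)-7=-87
after ADD R5, 3: R5=(-87)+3=-84
after SUB R4, 1: R4=1-1=0
CMP R4, 0  (cmp 0,0)
JGT L0: not taken
halt.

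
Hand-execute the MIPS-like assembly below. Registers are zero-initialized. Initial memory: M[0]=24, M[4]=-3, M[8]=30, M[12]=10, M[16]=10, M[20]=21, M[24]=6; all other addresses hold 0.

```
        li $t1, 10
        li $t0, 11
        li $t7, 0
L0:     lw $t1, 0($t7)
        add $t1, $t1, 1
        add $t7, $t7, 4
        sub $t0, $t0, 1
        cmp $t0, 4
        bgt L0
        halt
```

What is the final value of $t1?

li $t1, 10 → $t1=10
li $t0, 11 → $t0=11
li $t7, 0 → $t7=0
lw $t1, 0($t7) → $t1=M[0]=24
add $t1, $t1, 1 → $t1=24+1=25
add $t7, $t7, 4 → $t7=0+4=4
sub $t0, $t0, 1 → $t0=11-1=10
cmp $t0, 4  (cmp 10,4)
bgt L0: taken
lw $t1, 0($t7) → $t1=M[4]=-3
add $t1, $t1, 1 → $t1=(-3)+1=-2
add $t7, $t7, 4 → $t7=4+4=8
sub $t0, $t0, 1 → $t0=10-1=9
cmp $t0, 4  (cmp 9,4)
bgt L0: taken
lw $t1, 0($t7) → $t1=M[8]=30
add $t1, $t1, 1 → $t1=30+1=31
add $t7, $t7, 4 → $t7=8+4=12
sub $t0, $t0, 1 → $t0=9-1=8
cmp $t0, 4  (cmp 8,4)
bgt L0: taken
lw $t1, 0($t7) → $t1=M[12]=10
add $t1, $t1, 1 → $t1=10+1=11
add $t7, $t7, 4 → $t7=12+4=16
sub $t0, $t0, 1 → $t0=8-1=7
cmp $t0, 4  (cmp 7,4)
bgt L0: taken
lw $t1, 0($t7) → $t1=M[16]=10
add $t1, $t1, 1 → $t1=10+1=11
add $t7, $t7, 4 → $t7=16+4=20
sub $t0, $t0, 1 → $t0=7-1=6
cmp $t0, 4  (cmp 6,4)
bgt L0: taken
lw $t1, 0($t7) → $t1=M[20]=21
add $t1, $t1, 1 → $t1=21+1=22
add $t7, $t7, 4 → $t7=20+4=24
sub $t0, $t0, 1 → $t0=6-1=5
cmp $t0, 4  (cmp 5,4)
bgt L0: taken
lw $t1, 0($t7) → $t1=M[24]=6
add $t1, $t1, 1 → $t1=6+1=7
add $t7, $t7, 4 → $t7=24+4=28
sub $t0, $t0, 1 → $t0=5-1=4
cmp $t0, 4  (cmp 4,4)
bgt L0: not taken
halt.

7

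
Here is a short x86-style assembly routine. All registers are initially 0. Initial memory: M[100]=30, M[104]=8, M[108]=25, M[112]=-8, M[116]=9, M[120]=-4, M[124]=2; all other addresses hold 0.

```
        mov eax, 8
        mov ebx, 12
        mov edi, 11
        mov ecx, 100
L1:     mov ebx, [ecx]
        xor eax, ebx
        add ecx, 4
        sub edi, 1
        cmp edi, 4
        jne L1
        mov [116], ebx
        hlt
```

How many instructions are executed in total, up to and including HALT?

after mov eax, 8: eax=8
after mov ebx, 12: ebx=12
after mov edi, 11: edi=11
after mov ecx, 100: ecx=100
after mov ebx, [ecx]: ebx=M[100]=30
after xor eax, ebx: eax=8^30=22
after add ecx, 4: ecx=100+4=104
after sub edi, 1: edi=11-1=10
cmp edi, 4  (cmp 10,4)
jne L1: taken
after mov ebx, [ecx]: ebx=M[104]=8
after xor eax, ebx: eax=22^8=30
after add ecx, 4: ecx=104+4=108
after sub edi, 1: edi=10-1=9
cmp edi, 4  (cmp 9,4)
jne L1: taken
after mov ebx, [ecx]: ebx=M[108]=25
after xor eax, ebx: eax=30^25=7
after add ecx, 4: ecx=108+4=112
after sub edi, 1: edi=9-1=8
cmp edi, 4  (cmp 8,4)
jne L1: taken
after mov ebx, [ecx]: ebx=M[112]=-8
after xor eax, ebx: eax=7^(-8)=-1
after add ecx, 4: ecx=112+4=116
after sub edi, 1: edi=8-1=7
cmp edi, 4  (cmp 7,4)
jne L1: taken
after mov ebx, [ecx]: ebx=M[116]=9
after xor eax, ebx: eax=(-1)^9=-10
after add ecx, 4: ecx=116+4=120
after sub edi, 1: edi=7-1=6
cmp edi, 4  (cmp 6,4)
jne L1: taken
after mov ebx, [ecx]: ebx=M[120]=-4
after xor eax, ebx: eax=(-10)^(-4)=10
after add ecx, 4: ecx=120+4=124
after sub edi, 1: edi=6-1=5
cmp edi, 4  (cmp 5,4)
jne L1: taken
after mov ebx, [ecx]: ebx=M[124]=2
after xor eax, ebx: eax=10^2=8
after add ecx, 4: ecx=124+4=128
after sub edi, 1: edi=5-1=4
cmp edi, 4  (cmp 4,4)
jne L1: not taken
mov [116], ebx → M[116]=2
halt.
Total executed instructions: 48.

48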